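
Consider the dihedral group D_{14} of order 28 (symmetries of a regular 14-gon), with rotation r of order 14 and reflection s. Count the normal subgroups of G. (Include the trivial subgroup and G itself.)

G has 28 subgroups. Checking conjugation-invariance by order — order 1: 1/1 normal; order 2: 1/15 normal; order 4: 0/7 normal; order 7: 1/1 normal; order 14: 3/3 normal; order 28: 1/1 normal.
Total normal subgroups: 7.

7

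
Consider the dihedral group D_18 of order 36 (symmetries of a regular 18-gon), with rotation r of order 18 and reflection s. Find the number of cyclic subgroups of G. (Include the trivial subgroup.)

24

Each element a generates a cyclic subgroup ⟨a⟩; distinct elements may generate the same one (a cyclic group of order d has φ(d) generators).
Cyclic subgroups by order — order 1: 1; order 2: 19; order 3: 1; order 6: 1; order 9: 1; order 18: 1.
Total: 24.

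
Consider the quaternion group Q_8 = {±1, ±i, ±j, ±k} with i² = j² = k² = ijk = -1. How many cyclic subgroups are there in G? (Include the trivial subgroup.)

5

A cyclic subgroup of order d is generated by each of its φ(d) elements of order d, so the cyclic subgroups of order d number (#elements of order d)/φ(d).
Cyclic subgroups by order — order 1: 1; order 2: 1; order 4: 3.
Total: 5.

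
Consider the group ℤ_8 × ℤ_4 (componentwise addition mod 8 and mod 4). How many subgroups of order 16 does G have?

|G| = 32 and 16 | 32, so subgroups of order 16 are possible by Lagrange.
The subgroups of order 16 are: {(0,0), (0,1), (0,2), (0,3), (2,0), (2,1), (2,2), (2,3), (4,0), (4,1), (4,2), (4,3), (6,0), (6,1), (6,2), (6,3)}; {(0,0), (0,2), (1,0), (1,2), (2,0), (2,2), (3,0), (3,2), (4,0), (4,2), (5,0), (5,2), (6,0), (6,2), (7,0), (7,2)}; {(0,0), (0,2), (1,1), (1,3), (2,0), (2,2), (3,1), (3,3), (4,0), (4,2), (5,1), (5,3), (6,0), (6,2), (7,1), (7,3)}.
So G has 3 subgroups of order 16.

3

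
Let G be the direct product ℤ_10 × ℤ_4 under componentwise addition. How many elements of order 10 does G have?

An element (a,b) has order lcm(ord(a), ord(b)); count pairs with lcm equal to 10.
Enumerating gives 12 such elements.

12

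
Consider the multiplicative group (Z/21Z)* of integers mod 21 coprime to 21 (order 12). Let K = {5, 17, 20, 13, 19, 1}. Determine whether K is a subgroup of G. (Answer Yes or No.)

19 ∈ K but its inverse 10 ∉ K, so K is not a subgroup.

No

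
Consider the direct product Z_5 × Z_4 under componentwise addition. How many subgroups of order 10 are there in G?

|G| = 20 and 10 | 20, so subgroups of order 10 are possible by Lagrange.
The subgroups of order 10 are: {(0,0), (0,2), (1,0), (1,2), (2,0), (2,2), (3,0), (3,2), (4,0), (4,2)}.
So G has 1 subgroup of order 10.

1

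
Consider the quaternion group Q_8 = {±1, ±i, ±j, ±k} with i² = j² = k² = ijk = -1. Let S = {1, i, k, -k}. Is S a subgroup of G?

i ∈ S but its inverse -i ∉ S, so S is not a subgroup.

No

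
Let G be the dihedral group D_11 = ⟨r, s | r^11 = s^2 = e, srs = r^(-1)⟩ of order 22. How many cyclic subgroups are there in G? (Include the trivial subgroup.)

13

Group the elements of G by the cyclic subgroup they generate; each cyclic subgroup of order d accounts for φ(d) elements.
Cyclic subgroups by order — order 1: 1; order 2: 11; order 11: 1.
Total: 13.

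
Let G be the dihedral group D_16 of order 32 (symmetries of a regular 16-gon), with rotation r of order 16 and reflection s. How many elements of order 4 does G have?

The elements of order 4 are: r^4, r^12.
That's 2.

2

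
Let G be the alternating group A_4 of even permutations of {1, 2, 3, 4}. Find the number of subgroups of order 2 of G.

|G| = 12 and 2 | 12, so subgroups of order 2 are possible by Lagrange.
The subgroups of order 2 are: {e, (1 2)(3 4)}; {e, (1 3)(2 4)}; {e, (1 4)(2 3)}.
So G has 3 subgroups of order 2.

3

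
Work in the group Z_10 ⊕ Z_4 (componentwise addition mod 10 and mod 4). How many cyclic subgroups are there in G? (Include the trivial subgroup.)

12

A cyclic subgroup of order d is generated by each of its φ(d) elements of order d, so the cyclic subgroups of order d number (#elements of order d)/φ(d).
Cyclic subgroups by order — order 1: 1; order 2: 3; order 4: 2; order 5: 1; order 10: 3; order 20: 2.
Total: 12.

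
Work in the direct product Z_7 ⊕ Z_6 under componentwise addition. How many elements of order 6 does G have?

An element (a,b) has order lcm(ord(a), ord(b)); count pairs with lcm equal to 6.
Enumerating gives 2 such elements.

2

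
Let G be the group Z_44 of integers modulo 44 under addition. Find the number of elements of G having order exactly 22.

10

In a cyclic group of order 44, the number of elements of order d (for d | 44) is φ(d).
φ(22) = 10.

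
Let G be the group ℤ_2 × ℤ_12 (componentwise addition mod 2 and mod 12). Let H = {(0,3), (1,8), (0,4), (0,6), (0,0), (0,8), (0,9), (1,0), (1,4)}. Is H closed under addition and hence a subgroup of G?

|H| = 9 does not divide |G| = 24, so by Lagrange H is not a subgroup.

No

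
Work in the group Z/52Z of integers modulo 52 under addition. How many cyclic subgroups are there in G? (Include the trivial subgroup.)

Each element a generates a cyclic subgroup ⟨a⟩; distinct elements may generate the same one (a cyclic group of order d has φ(d) generators).
Cyclic subgroups by order — order 1: 1; order 2: 1; order 4: 1; order 13: 1; order 26: 1; order 52: 1.
Total: 6.

6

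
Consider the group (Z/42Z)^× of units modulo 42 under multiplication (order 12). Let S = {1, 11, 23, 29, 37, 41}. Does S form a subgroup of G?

No

37 ∈ S but its inverse 25 ∉ S, so S is not a subgroup.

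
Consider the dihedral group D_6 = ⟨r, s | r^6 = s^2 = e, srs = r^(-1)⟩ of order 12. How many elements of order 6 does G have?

2

The elements of order 6 are: r, r^5.
That's 2.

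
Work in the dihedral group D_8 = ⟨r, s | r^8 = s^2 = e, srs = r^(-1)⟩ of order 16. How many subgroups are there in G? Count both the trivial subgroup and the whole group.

|G| = 16, so by Lagrange every subgroup order divides 16. Divisors: 1, 2, 4, 8, 16.
Subgroups by order — order 1: 1; order 2: 9; order 4: 5; order 8: 3; order 16: 1.
Total: 1 + 9 + 5 + 3 + 1 = 19.

19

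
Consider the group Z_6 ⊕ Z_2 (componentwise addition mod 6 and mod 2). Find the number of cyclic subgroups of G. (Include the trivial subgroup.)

Each element a generates a cyclic subgroup ⟨a⟩; distinct elements may generate the same one (a cyclic group of order d has φ(d) generators).
Cyclic subgroups by order — order 1: 1; order 2: 3; order 3: 1; order 6: 3.
Total: 8.

8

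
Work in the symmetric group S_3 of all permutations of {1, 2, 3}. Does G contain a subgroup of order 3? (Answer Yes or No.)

Yes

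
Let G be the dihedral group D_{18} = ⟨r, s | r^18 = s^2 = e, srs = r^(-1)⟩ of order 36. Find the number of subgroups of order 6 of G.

|G| = 36 and 6 | 36, so subgroups of order 6 are possible by Lagrange.
The subgroups of order 6 are: {e, r^6, r^12, r^4s, r^10s, r^16s}; {e, r^6, r^12, r^5s, r^11s, r^17s}; {e, r^6, r^12, s, r^6s, r^12s}; {e, r^6, r^12, rs, r^7s, r^13s}; … (7 in all).
So G has 7 subgroups of order 6.

7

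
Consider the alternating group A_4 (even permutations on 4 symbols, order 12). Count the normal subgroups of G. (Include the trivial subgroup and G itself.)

G has 10 subgroups. Checking conjugation-invariance by order — order 1: 1/1 normal; order 2: 0/3 normal; order 3: 0/4 normal; order 4: 1/1 normal; order 12: 1/1 normal.
Total normal subgroups: 3.

3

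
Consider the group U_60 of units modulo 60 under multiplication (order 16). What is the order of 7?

Compute successive powers of 7 mod 60: 7, 49, 43, 1; 7^4 ≡ 1 (mod 60).
So |⟨7⟩| = 4.

4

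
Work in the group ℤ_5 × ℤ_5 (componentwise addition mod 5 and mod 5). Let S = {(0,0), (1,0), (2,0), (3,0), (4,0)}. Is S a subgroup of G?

Yes

|S| = 5 divides |G| = 25, consistent with Lagrange.
S contains the identity, every element's inverse is in S, and S is closed under +: it is a subgroup.
In fact S = ⟨(4,0)⟩.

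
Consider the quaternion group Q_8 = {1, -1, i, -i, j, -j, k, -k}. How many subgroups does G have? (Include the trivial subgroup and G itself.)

|G| = 8, so by Lagrange every subgroup order divides 8. Divisors: 1, 2, 4, 8.
Subgroups by order — order 1: 1; order 2: 1; order 4: 3; order 8: 1.
Total: 1 + 1 + 3 + 1 = 6.

6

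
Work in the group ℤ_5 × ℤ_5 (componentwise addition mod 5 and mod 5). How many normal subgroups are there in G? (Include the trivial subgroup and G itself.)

8

G is abelian, so every subgroup is normal.
G has 8 subgroups in total, hence 8 normal subgroups.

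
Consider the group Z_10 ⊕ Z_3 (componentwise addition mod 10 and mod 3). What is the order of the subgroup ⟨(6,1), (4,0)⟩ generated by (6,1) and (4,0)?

|⟨(6,1)⟩| = 15 and |⟨(4,0)⟩| = 5, so |H| is a multiple of lcm(15, 5) = 15 and divides |G| = 30.
Closing under the operation: H = {(0,0), (0,1), (0,2), (2,0), (2,1), (2,2), (4,0), (4,1), (4,2), (6,0), (6,1), (6,2), (8,0), (8,1), (8,2)}, so |H| = 15.

15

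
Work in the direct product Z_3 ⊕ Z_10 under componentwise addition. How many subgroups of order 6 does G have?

1

|G| = 30 and 6 | 30, so subgroups of order 6 are possible by Lagrange.
The subgroups of order 6 are: {(0,0), (0,5), (1,0), (1,5), (2,0), (2,5)}.
So G has 1 subgroup of order 6.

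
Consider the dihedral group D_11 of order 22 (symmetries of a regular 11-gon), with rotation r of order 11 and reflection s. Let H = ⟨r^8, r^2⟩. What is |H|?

|⟨r^8⟩| = 11 and |⟨r^2⟩| = 11, so |H| is a multiple of lcm(11, 11) = 11 and divides |G| = 22.
Closing under the operation: H = {e, r, r^2, r^3, r^4, r^5, r^6, r^7, r^8, r^9, r^10}, so |H| = 11.

11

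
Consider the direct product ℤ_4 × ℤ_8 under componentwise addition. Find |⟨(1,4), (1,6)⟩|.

|⟨(1,4)⟩| = 4 and |⟨(1,6)⟩| = 4, so |H| is a multiple of lcm(4, 4) = 4 and divides |G| = 32.
Closing under the operation: H = {(0,0), (0,2), (0,4), (0,6), (1,0), (1,2), (1,4), (1,6), (2,0), (2,2), (2,4), (2,6), (3,0), (3,2), (3,4), (3,6)}, so |H| = 16.

16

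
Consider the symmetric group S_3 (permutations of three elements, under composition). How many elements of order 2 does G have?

3

The elements of order 2 are: (2 3), (1 2), (1 3).
That's 3.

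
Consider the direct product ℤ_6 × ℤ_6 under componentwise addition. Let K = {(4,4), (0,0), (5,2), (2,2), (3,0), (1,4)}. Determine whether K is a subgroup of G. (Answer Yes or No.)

|K| = 6 divides |G| = 36, consistent with Lagrange.
K contains the identity, every element's inverse is in K, and K is closed under +: it is a subgroup.
In fact K = ⟨(5,2)⟩.

Yes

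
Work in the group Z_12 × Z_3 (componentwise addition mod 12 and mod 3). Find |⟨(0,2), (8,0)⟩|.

9

|⟨(0,2)⟩| = 3 and |⟨(8,0)⟩| = 3, so |H| is a multiple of lcm(3, 3) = 3 and divides |G| = 36.
Closing under the operation: H = {(0,0), (0,1), (0,2), (4,0), (4,1), (4,2), (8,0), (8,1), (8,2)}, so |H| = 9.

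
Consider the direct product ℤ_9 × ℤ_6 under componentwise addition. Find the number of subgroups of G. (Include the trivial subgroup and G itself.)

20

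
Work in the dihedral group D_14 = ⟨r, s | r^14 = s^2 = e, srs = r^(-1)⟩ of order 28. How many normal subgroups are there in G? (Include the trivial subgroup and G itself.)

G has 28 subgroups. Checking conjugation-invariance by order — order 1: 1/1 normal; order 2: 1/15 normal; order 4: 0/7 normal; order 7: 1/1 normal; order 14: 3/3 normal; order 28: 1/1 normal.
Total normal subgroups: 7.

7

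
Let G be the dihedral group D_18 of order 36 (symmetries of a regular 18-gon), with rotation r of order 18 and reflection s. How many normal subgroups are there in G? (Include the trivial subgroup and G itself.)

G has 45 subgroups. Checking conjugation-invariance by order — order 1: 1/1 normal; order 2: 1/19 normal; order 3: 1/1 normal; order 4: 0/9 normal; order 6: 1/7 normal; order 9: 1/1 normal; order 12: 0/3 normal; order 18: 3/3 normal; order 36: 1/1 normal.
Total normal subgroups: 9.

9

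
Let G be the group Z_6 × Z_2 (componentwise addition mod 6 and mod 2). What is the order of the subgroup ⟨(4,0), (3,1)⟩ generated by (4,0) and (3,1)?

6

|⟨(4,0)⟩| = 3 and |⟨(3,1)⟩| = 2, so |H| is a multiple of lcm(3, 2) = 6 and divides |G| = 12.
Closing under the operation: H = {(0,0), (1,1), (2,0), (3,1), (4,0), (5,1)}, so |H| = 6.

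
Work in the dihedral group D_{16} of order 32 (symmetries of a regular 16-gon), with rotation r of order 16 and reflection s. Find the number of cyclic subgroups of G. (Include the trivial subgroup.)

21

Group the elements of G by the cyclic subgroup they generate; each cyclic subgroup of order d accounts for φ(d) elements.
Cyclic subgroups by order — order 1: 1; order 2: 17; order 4: 1; order 8: 1; order 16: 1.
Total: 21.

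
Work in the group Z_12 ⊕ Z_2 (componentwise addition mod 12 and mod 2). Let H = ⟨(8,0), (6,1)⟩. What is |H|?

6

|⟨(8,0)⟩| = 3 and |⟨(6,1)⟩| = 2, so |H| is a multiple of lcm(3, 2) = 6 and divides |G| = 24.
Closing under the operation: H = {(0,0), (2,1), (4,0), (6,1), (8,0), (10,1)}, so |H| = 6.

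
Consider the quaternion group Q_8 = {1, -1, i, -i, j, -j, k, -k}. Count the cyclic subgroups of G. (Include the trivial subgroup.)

5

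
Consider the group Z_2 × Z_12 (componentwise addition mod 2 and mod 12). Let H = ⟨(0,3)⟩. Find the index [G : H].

|⟨(0,3)⟩| = 4 and |G| = 24.
By Lagrange, [G : H] = |G|/|H| = 24/4 = 6.

6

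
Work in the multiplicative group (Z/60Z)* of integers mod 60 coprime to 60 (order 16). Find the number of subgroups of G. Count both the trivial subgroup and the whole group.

|G| = 16, so by Lagrange every subgroup order divides 16. Divisors: 1, 2, 4, 8, 16.
Subgroups by order — order 1: 1; order 2: 7; order 4: 11; order 8: 7; order 16: 1.
Total: 1 + 7 + 11 + 7 + 1 = 27.

27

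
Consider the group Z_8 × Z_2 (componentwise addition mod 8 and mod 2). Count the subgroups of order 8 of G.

|G| = 16 and 8 | 16, so subgroups of order 8 are possible by Lagrange.
The subgroups of order 8 are: {(0,0), (0,1), (2,0), (2,1), (4,0), (4,1), (6,0), (6,1)}; {(0,0), (1,0), (2,0), (3,0), (4,0), (5,0), (6,0), (7,0)}; {(0,0), (1,1), (2,0), (3,1), (4,0), (5,1), (6,0), (7,1)}.
So G has 3 subgroups of order 8.

3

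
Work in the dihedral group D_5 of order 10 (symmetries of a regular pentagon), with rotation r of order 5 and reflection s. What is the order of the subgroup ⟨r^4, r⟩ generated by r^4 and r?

|⟨r^4⟩| = 5 and |⟨r⟩| = 5, so |H| is a multiple of lcm(5, 5) = 5 and divides |G| = 10.
Closing under the operation: H = {e, r, r^2, r^3, r^4}, so |H| = 5.

5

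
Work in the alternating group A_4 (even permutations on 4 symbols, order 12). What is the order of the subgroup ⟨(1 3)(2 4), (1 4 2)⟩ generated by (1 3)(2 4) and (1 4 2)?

|⟨(1 3)(2 4)⟩| = 2 and |⟨(1 4 2)⟩| = 3, so |H| is a multiple of lcm(2, 3) = 6 and divides |G| = 12.
Closing {(1 3)(2 4), (1 4 2)} under the group operation gives all of G, so |H| = 12.

12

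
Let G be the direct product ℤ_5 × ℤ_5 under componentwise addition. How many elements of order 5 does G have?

24

An element (a,b) has order lcm(ord(a), ord(b)); count pairs with lcm equal to 5.
Enumerating gives 24 such elements.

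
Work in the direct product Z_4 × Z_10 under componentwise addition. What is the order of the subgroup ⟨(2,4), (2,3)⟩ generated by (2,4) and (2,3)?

|⟨(2,4)⟩| = 10 and |⟨(2,3)⟩| = 10, so |H| is a multiple of lcm(10, 10) = 10 and divides |G| = 40.
Closing under the operation: H = {(0,0), (0,1), (0,2), (0,3), (0,4), (0,5), (0,6), (0,7), (0,8), (0,9), (2,0), (2,1), (2,2), (2,3), (2,4), (2,5), (2,6), (2,7), (2,8), (2,9)}, so |H| = 20.

20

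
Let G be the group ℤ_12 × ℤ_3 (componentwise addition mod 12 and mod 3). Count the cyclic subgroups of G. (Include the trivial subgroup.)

15

A cyclic subgroup of order d is generated by each of its φ(d) elements of order d, so the cyclic subgroups of order d number (#elements of order d)/φ(d).
Cyclic subgroups by order — order 1: 1; order 2: 1; order 3: 4; order 4: 1; order 6: 4; order 12: 4.
Total: 15.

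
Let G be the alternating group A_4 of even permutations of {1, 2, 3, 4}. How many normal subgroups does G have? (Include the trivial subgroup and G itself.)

3

G has 10 subgroups. Checking conjugation-invariance by order — order 1: 1/1 normal; order 2: 0/3 normal; order 3: 0/4 normal; order 4: 1/1 normal; order 12: 1/1 normal.
Total normal subgroups: 3.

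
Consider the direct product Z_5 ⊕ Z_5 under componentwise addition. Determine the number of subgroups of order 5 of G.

6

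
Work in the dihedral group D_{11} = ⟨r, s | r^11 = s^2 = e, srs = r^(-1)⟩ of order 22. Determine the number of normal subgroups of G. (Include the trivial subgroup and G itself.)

G has 14 subgroups. Checking conjugation-invariance by order — order 1: 1/1 normal; order 2: 0/11 normal; order 11: 1/1 normal; order 22: 1/1 normal.
Total normal subgroups: 3.

3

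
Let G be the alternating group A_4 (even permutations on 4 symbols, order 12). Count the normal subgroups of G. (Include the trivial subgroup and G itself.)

3

G has 10 subgroups. Checking conjugation-invariance by order — order 1: 1/1 normal; order 2: 0/3 normal; order 3: 0/4 normal; order 4: 1/1 normal; order 12: 1/1 normal.
Total normal subgroups: 3.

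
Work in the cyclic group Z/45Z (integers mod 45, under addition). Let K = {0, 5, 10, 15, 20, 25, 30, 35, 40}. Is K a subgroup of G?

Yes

|K| = 9 divides |G| = 45, consistent with Lagrange.
K contains the identity, every element's inverse is in K, and K is closed under +: it is a subgroup.
In fact K = ⟨35⟩.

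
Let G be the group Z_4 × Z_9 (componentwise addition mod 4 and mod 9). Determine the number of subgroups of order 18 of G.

|G| = 36 and 18 | 36, so subgroups of order 18 are possible by Lagrange.
The subgroups of order 18 are: {(0,0), (0,1), (0,2), (0,3), (0,4), (0,5), (0,6), (0,7), (0,8), (2,0), (2,1), (2,2), (2,3), (2,4), (2,5), (2,6), (2,7), (2,8)}.
So G has 1 subgroup of order 18.

1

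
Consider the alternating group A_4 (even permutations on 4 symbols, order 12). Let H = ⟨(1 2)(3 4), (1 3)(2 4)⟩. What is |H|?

4

|⟨(1 2)(3 4)⟩| = 2 and |⟨(1 3)(2 4)⟩| = 2, so |H| is a multiple of lcm(2, 2) = 2 and divides |G| = 12.
Closing under the operation: H = {e, (1 2)(3 4), (1 3)(2 4), (1 4)(2 3)}, so |H| = 4.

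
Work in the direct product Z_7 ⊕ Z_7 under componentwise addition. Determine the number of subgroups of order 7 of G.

|G| = 49 and 7 | 49, so subgroups of order 7 are possible by Lagrange.
The subgroups of order 7 are: {(0,0), (0,1), (0,2), (0,3), (0,4), (0,5), (0,6)}; {(0,0), (1,0), (2,0), (3,0), (4,0), (5,0), (6,0)}; {(0,0), (1,1), (2,2), (3,3), (4,4), (5,5), (6,6)}; {(0,0), (1,2), (2,4), (3,6), (4,1), (5,3), (6,5)}; … (8 in all).
So G has 8 subgroups of order 7.

8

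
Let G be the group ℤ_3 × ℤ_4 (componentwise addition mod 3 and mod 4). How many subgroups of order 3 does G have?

1

|G| = 12 and 3 | 12, so subgroups of order 3 are possible by Lagrange.
The subgroups of order 3 are: {(0,0), (1,0), (2,0)}.
So G has 1 subgroup of order 3.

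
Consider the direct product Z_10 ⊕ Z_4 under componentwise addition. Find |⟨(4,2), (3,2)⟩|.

20

|⟨(4,2)⟩| = 10 and |⟨(3,2)⟩| = 10, so |H| is a multiple of lcm(10, 10) = 10 and divides |G| = 40.
Closing under the operation: H = {(0,0), (0,2), (1,0), (1,2), (2,0), (2,2), (3,0), (3,2), (4,0), (4,2), (5,0), (5,2), (6,0), (6,2), (7,0), (7,2), (8,0), (8,2), (9,0), (9,2)}, so |H| = 20.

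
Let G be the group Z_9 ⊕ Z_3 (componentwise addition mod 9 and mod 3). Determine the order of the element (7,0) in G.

9

The order of (7,0) in Z_9 × Z_3 is lcm(ord(7) in Z_9, ord(0) in Z_3).
ord(7) = 9 and ord(0) = 1, so |⟨(7,0)⟩| = lcm(9, 1) = 9.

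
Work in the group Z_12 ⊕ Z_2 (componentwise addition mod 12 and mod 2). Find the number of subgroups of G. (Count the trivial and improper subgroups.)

|G| = 24, so by Lagrange every subgroup order divides 24. Divisors: 1, 2, 3, 4, 6, 8, 12, 24.
Subgroups by order — order 1: 1; order 2: 3; order 3: 1; order 4: 3; order 6: 3; order 8: 1; order 12: 3; order 24: 1.
Total: 1 + 3 + 1 + 3 + 3 + 1 + 3 + 1 = 16.

16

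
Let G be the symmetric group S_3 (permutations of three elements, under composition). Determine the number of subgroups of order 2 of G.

3

|G| = 6 and 2 | 6, so subgroups of order 2 are possible by Lagrange.
The subgroups of order 2 are: {e, (1 2)}; {e, (1 3)}; {e, (2 3)}.
So G has 3 subgroups of order 2.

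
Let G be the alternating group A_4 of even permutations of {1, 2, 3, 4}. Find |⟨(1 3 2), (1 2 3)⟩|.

3

|⟨(1 3 2)⟩| = 3 and |⟨(1 2 3)⟩| = 3, so |H| is a multiple of lcm(3, 3) = 3 and divides |G| = 12.
Closing under the operation: H = {e, (1 2 3), (1 3 2)}, so |H| = 3.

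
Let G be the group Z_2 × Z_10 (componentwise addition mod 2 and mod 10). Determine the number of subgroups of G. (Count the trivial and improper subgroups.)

|G| = 20, so by Lagrange every subgroup order divides 20. Divisors: 1, 2, 4, 5, 10, 20.
Subgroups by order — order 1: 1; order 2: 3; order 4: 1; order 5: 1; order 10: 3; order 20: 1.
Total: 1 + 3 + 1 + 1 + 3 + 1 = 10.

10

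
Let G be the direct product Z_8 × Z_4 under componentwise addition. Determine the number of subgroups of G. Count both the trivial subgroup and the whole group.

22

|G| = 32, so by Lagrange every subgroup order divides 32. Divisors: 1, 2, 4, 8, 16, 32.
Subgroups by order — order 1: 1; order 2: 3; order 4: 7; order 8: 7; order 16: 3; order 32: 1.
Total: 1 + 3 + 7 + 7 + 3 + 1 = 22.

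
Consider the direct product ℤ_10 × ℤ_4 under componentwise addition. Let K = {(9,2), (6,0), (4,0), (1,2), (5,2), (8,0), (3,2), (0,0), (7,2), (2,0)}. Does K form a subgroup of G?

|K| = 10 divides |G| = 40, consistent with Lagrange.
K contains the identity, every element's inverse is in K, and K is closed under +: it is a subgroup.
In fact K = ⟨(1,2)⟩.

Yes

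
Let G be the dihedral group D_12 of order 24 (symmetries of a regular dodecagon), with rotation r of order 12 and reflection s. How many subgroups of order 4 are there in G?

7

|G| = 24 and 4 | 24, so subgroups of order 4 are possible by Lagrange.
The subgroups of order 4 are: {e, r^6, r^4s, r^10s}; {e, r^6, r^5s, r^11s}; {e, r^6, r^2s, r^8s}; {e, r^3, r^6, r^9}; … (7 in all).
So G has 7 subgroups of order 4.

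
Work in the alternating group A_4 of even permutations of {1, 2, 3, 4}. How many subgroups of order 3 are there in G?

4

|G| = 12 and 3 | 12, so subgroups of order 3 are possible by Lagrange.
The subgroups of order 3 are: {e, (1 2 3), (1 3 2)}; {e, (1 2 4), (1 4 2)}; {e, (1 3 4), (1 4 3)}; {e, (2 3 4), (2 4 3)}.
So G has 4 subgroups of order 3.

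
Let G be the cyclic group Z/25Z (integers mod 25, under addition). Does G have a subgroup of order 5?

5 | 25. A subgroup of order 5 is {0, 5, 10, 15, 20}.

Yes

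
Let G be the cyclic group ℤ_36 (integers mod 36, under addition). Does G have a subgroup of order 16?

16 does not divide |G| = 36, so by Lagrange no subgroup of order 16 exists.

No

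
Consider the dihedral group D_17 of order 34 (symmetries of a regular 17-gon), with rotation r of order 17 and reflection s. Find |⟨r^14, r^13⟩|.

17

|⟨r^14⟩| = 17 and |⟨r^13⟩| = 17, so |H| is a multiple of lcm(17, 17) = 17 and divides |G| = 34.
Closing under the operation: H = {e, r, r^2, r^3, r^4, r^5, r^6, r^7, r^8, r^9, r^10, r^11, r^12, r^13, r^14, r^15, r^16}, so |H| = 17.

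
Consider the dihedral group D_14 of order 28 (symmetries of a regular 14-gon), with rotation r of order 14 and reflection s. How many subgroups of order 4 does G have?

7

|G| = 28 and 4 | 28, so subgroups of order 4 are possible by Lagrange.
The subgroups of order 4 are: {e, r^7, r^3s, r^10s}; {e, r^7, r^4s, r^11s}; {e, r^7, r^5s, r^12s}; {e, r^7, r^6s, r^13s}; … (7 in all).
So G has 7 subgroups of order 4.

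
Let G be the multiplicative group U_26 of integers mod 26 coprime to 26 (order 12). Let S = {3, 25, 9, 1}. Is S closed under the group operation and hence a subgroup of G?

No

Closure fails: 3 · 25 = 23 ∉ S. So S is not a subgroup.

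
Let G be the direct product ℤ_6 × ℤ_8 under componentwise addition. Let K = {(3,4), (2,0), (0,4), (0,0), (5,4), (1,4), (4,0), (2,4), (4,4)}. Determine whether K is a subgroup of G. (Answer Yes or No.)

|K| = 9 does not divide |G| = 48, so by Lagrange K is not a subgroup.

No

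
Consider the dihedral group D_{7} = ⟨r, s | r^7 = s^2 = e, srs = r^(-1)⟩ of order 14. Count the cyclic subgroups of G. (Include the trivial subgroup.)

9

Each element a generates a cyclic subgroup ⟨a⟩; distinct elements may generate the same one (a cyclic group of order d has φ(d) generators).
Cyclic subgroups by order — order 1: 1; order 2: 7; order 7: 1.
Total: 9.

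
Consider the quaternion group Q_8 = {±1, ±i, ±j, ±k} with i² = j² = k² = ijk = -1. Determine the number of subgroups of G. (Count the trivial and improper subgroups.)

6

|G| = 8, so by Lagrange every subgroup order divides 8. Divisors: 1, 2, 4, 8.
Subgroups by order — order 1: 1; order 2: 1; order 4: 3; order 8: 1.
Total: 1 + 1 + 3 + 1 = 6.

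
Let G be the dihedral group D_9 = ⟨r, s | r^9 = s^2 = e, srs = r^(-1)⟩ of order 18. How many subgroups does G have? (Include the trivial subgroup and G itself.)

16

|G| = 18, so by Lagrange every subgroup order divides 18. Divisors: 1, 2, 3, 6, 9, 18.
Subgroups by order — order 1: 1; order 2: 9; order 3: 1; order 6: 3; order 9: 1; order 18: 1.
Total: 1 + 9 + 1 + 3 + 1 + 1 = 16.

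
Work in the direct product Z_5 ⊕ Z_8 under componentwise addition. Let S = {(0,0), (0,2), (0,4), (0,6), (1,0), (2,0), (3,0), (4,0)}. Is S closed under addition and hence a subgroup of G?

No

Closure fails: (4,0) + (0,4) = (4,4) ∉ S. So S is not a subgroup.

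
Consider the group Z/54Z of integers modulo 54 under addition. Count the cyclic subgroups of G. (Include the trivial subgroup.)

8

Group the elements of G by the cyclic subgroup they generate; each cyclic subgroup of order d accounts for φ(d) elements.
Cyclic subgroups by order — order 1: 1; order 2: 1; order 3: 1; order 6: 1; order 9: 1; order 18: 1; order 27: 1; order 54: 1.
Total: 8.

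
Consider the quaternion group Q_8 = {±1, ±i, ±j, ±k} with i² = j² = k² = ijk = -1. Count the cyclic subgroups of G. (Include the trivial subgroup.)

Each element a generates a cyclic subgroup ⟨a⟩; distinct elements may generate the same one (a cyclic group of order d has φ(d) generators).
Cyclic subgroups by order — order 1: 1; order 2: 1; order 4: 3.
Total: 5.

5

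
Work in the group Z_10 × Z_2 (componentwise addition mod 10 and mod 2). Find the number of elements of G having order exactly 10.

12

An element (a,b) has order lcm(ord(a), ord(b)); count pairs with lcm equal to 10.
Enumerating gives 12 such elements.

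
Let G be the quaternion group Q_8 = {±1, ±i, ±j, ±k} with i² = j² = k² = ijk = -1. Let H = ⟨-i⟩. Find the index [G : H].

|⟨-i⟩| = 4 and |G| = 8.
By Lagrange, [G : H] = |G|/|H| = 8/4 = 2.

2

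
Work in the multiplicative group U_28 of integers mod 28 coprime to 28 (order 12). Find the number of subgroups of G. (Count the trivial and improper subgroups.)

|G| = 12, so by Lagrange every subgroup order divides 12. Divisors: 1, 2, 3, 4, 6, 12.
Subgroups by order — order 1: 1; order 2: 3; order 3: 1; order 4: 1; order 6: 3; order 12: 1.
Total: 1 + 3 + 1 + 1 + 3 + 1 = 10.

10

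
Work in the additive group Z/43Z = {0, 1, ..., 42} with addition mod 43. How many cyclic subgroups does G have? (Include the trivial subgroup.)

2

Each element a generates a cyclic subgroup ⟨a⟩; distinct elements may generate the same one (a cyclic group of order d has φ(d) generators).
Cyclic subgroups by order — order 1: 1; order 43: 1.
Total: 2.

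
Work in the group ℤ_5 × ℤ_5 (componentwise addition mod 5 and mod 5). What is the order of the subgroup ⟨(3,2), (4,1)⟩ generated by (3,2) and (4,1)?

|⟨(3,2)⟩| = 5 and |⟨(4,1)⟩| = 5, so |H| is a multiple of lcm(5, 5) = 5 and divides |G| = 25.
Closing under the operation: H = {(0,0), (1,4), (2,3), (3,2), (4,1)}, so |H| = 5.

5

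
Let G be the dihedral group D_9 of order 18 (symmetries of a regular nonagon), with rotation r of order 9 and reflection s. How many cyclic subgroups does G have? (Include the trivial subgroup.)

A cyclic subgroup of order d is generated by each of its φ(d) elements of order d, so the cyclic subgroups of order d number (#elements of order d)/φ(d).
Cyclic subgroups by order — order 1: 1; order 2: 9; order 3: 1; order 9: 1.
Total: 12.

12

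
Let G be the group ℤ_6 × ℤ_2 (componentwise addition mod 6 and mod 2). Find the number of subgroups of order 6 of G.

3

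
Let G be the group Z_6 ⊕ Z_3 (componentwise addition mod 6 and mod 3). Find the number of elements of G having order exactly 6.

An element (a,b) has order lcm(ord(a), ord(b)); count pairs with lcm equal to 6.
Enumerating gives 8 such elements.

8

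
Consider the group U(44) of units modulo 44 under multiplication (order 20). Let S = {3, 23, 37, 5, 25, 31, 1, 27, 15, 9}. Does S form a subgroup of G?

Yes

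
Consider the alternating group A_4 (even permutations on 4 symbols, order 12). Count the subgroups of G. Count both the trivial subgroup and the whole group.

10

|G| = 12, so by Lagrange every subgroup order divides 12. Divisors: 1, 2, 3, 4, 6, 12.
Subgroups by order — order 1: 1; order 2: 3; order 3: 4; order 4: 1; order 6: 0; order 12: 1.
Total: 1 + 3 + 4 + 1 + 0 + 1 = 10.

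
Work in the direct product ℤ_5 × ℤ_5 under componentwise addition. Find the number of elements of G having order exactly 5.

24

An element (a,b) has order lcm(ord(a), ord(b)); count pairs with lcm equal to 5.
Enumerating gives 24 such elements.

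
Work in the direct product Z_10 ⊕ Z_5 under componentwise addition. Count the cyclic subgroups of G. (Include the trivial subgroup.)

14

Group the elements of G by the cyclic subgroup they generate; each cyclic subgroup of order d accounts for φ(d) elements.
Cyclic subgroups by order — order 1: 1; order 2: 1; order 5: 6; order 10: 6.
Total: 14.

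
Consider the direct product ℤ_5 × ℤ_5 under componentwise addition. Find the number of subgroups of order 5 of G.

|G| = 25 and 5 | 25, so subgroups of order 5 are possible by Lagrange.
The subgroups of order 5 are: {(0,0), (0,1), (0,2), (0,3), (0,4)}; {(0,0), (1,0), (2,0), (3,0), (4,0)}; {(0,0), (1,1), (2,2), (3,3), (4,4)}; {(0,0), (1,2), (2,4), (3,1), (4,3)}; … (6 in all).
So G has 6 subgroups of order 5.

6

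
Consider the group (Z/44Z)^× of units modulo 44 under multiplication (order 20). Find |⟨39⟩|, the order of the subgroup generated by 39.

10

Compute successive powers of 39 mod 44: 39, 25, 7, 9, 43, 5, 19, 37, …; 39^10 ≡ 1 (mod 44).
So |⟨39⟩| = 10.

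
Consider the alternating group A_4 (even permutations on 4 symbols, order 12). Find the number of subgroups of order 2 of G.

|G| = 12 and 2 | 12, so subgroups of order 2 are possible by Lagrange.
The subgroups of order 2 are: {e, (1 2)(3 4)}; {e, (1 3)(2 4)}; {e, (1 4)(2 3)}.
So G has 3 subgroups of order 2.

3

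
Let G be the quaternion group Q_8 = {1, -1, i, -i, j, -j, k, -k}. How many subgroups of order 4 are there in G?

3

|G| = 8 and 4 | 8, so subgroups of order 4 are possible by Lagrange.
The subgroups of order 4 are: {1, -1, i, -i}; {1, -1, j, -j}; {1, -1, k, -k}.
So G has 3 subgroups of order 4.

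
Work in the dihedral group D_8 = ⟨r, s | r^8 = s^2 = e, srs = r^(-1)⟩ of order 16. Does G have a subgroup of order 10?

No

10 does not divide |G| = 16, so by Lagrange no subgroup of order 10 exists.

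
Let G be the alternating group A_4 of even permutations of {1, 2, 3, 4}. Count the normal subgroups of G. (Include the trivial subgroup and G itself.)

3

G has 10 subgroups. Checking conjugation-invariance by order — order 1: 1/1 normal; order 2: 0/3 normal; order 3: 0/4 normal; order 4: 1/1 normal; order 12: 1/1 normal.
Total normal subgroups: 3.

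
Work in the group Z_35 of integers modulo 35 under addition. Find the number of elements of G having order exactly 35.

In a cyclic group of order 35, the number of elements of order d (for d | 35) is φ(d).
φ(35) = 24.

24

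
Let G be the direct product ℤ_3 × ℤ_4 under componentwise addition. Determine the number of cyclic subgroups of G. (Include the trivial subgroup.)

A cyclic subgroup of order d is generated by each of its φ(d) elements of order d, so the cyclic subgroups of order d number (#elements of order d)/φ(d).
Cyclic subgroups by order — order 1: 1; order 2: 1; order 3: 1; order 4: 1; order 6: 1; order 12: 1.
Total: 6.

6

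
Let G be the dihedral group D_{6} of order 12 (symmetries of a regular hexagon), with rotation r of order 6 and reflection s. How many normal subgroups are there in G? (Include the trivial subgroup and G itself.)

7

G has 16 subgroups. Checking conjugation-invariance by order — order 1: 1/1 normal; order 2: 1/7 normal; order 3: 1/1 normal; order 4: 0/3 normal; order 6: 3/3 normal; order 12: 1/1 normal.
Total normal subgroups: 7.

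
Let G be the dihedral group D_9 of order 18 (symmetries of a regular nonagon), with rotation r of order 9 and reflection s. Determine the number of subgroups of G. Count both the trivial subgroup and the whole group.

16

|G| = 18, so by Lagrange every subgroup order divides 18. Divisors: 1, 2, 3, 6, 9, 18.
Subgroups by order — order 1: 1; order 2: 9; order 3: 1; order 6: 3; order 9: 1; order 18: 1.
Total: 1 + 9 + 1 + 3 + 1 + 1 = 16.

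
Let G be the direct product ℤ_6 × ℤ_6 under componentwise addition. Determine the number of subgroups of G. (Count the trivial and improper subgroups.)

|G| = 36, so by Lagrange every subgroup order divides 36. Divisors: 1, 2, 3, 4, 6, 9, 12, 18, 36.
Subgroups by order — order 1: 1; order 2: 3; order 3: 4; order 4: 1; order 6: 12; order 9: 1; order 12: 4; order 18: 3; order 36: 1.
Total: 1 + 3 + 4 + 1 + 12 + 1 + 4 + 3 + 1 = 30.

30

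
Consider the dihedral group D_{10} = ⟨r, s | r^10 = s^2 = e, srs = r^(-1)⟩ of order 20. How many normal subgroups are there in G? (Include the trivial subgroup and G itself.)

7

G has 22 subgroups. Checking conjugation-invariance by order — order 1: 1/1 normal; order 2: 1/11 normal; order 4: 0/5 normal; order 5: 1/1 normal; order 10: 3/3 normal; order 20: 1/1 normal.
Total normal subgroups: 7.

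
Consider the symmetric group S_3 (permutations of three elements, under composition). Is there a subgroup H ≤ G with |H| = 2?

2 | 6. A subgroup of order 2 is {e, (1 2)}.

Yes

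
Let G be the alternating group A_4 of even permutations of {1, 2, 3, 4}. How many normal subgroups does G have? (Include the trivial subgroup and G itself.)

3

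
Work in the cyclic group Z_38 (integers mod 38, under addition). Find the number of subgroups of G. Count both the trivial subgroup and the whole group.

4

Subgroups of the cyclic group Z_38 correspond bijectively to divisors of 38.
Divisors of 38: 1, 2, 19, 38.
So Z_38 has 4 subgroups.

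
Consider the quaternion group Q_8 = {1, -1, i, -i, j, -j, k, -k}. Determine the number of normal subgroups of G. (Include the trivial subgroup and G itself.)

6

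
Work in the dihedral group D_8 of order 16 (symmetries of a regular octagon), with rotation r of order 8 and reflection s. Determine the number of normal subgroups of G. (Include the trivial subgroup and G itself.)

G has 19 subgroups. Checking conjugation-invariance by order — order 1: 1/1 normal; order 2: 1/9 normal; order 4: 1/5 normal; order 8: 3/3 normal; order 16: 1/1 normal.
Total normal subgroups: 7.

7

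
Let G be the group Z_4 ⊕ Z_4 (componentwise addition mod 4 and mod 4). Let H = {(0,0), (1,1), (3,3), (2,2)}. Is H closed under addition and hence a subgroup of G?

Yes

|H| = 4 divides |G| = 16, consistent with Lagrange.
H contains the identity, every element's inverse is in H, and H is closed under +: it is a subgroup.
In fact H = ⟨(1,1)⟩.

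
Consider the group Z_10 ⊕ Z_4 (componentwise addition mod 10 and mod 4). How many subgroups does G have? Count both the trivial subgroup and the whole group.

|G| = 40, so by Lagrange every subgroup order divides 40. Divisors: 1, 2, 4, 5, 8, 10, 20, 40.
Subgroups by order — order 1: 1; order 2: 3; order 4: 3; order 5: 1; order 8: 1; order 10: 3; order 20: 3; order 40: 1.
Total: 1 + 3 + 3 + 1 + 1 + 3 + 3 + 1 = 16.

16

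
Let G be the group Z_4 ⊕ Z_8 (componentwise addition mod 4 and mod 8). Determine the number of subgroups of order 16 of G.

3

|G| = 32 and 16 | 32, so subgroups of order 16 are possible by Lagrange.
The subgroups of order 16 are: {(0,0), (0,1), (0,2), (0,3), (0,4), (0,5), (0,6), (0,7), (2,0), (2,1), (2,2), (2,3), (2,4), (2,5), (2,6), (2,7)}; {(0,0), (0,2), (0,4), (0,6), (1,0), (1,2), (1,4), (1,6), (2,0), (2,2), (2,4), (2,6), (3,0), (3,2), (3,4), (3,6)}; {(0,0), (0,2), (0,4), (0,6), (1,1), (1,3), (1,5), (1,7), (2,0), (2,2), (2,4), (2,6), (3,1), (3,3), (3,5), (3,7)}.
So G has 3 subgroups of order 16.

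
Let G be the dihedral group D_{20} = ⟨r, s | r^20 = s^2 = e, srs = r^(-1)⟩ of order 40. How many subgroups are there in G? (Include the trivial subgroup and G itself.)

48

|G| = 40, so by Lagrange every subgroup order divides 40. Divisors: 1, 2, 4, 5, 8, 10, 20, 40.
Subgroups by order — order 1: 1; order 2: 21; order 4: 11; order 5: 1; order 8: 5; order 10: 5; order 20: 3; order 40: 1.
Total: 1 + 21 + 11 + 1 + 5 + 5 + 3 + 1 = 48.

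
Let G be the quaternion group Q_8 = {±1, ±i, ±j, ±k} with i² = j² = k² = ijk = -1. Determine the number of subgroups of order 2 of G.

|G| = 8 and 2 | 8, so subgroups of order 2 are possible by Lagrange.
The subgroups of order 2 are: {1, -1}.
So G has 1 subgroup of order 2.

1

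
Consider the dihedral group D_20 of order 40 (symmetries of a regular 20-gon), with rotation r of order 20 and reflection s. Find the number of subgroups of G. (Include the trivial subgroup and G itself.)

48

|G| = 40, so by Lagrange every subgroup order divides 40. Divisors: 1, 2, 4, 5, 8, 10, 20, 40.
Subgroups by order — order 1: 1; order 2: 21; order 4: 11; order 5: 1; order 8: 5; order 10: 5; order 20: 3; order 40: 1.
Total: 1 + 21 + 11 + 1 + 5 + 5 + 3 + 1 = 48.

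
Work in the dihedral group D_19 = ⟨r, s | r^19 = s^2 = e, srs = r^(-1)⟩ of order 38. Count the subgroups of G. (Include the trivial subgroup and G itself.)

22

|G| = 38, so by Lagrange every subgroup order divides 38. Divisors: 1, 2, 19, 38.
Subgroups by order — order 1: 1; order 2: 19; order 19: 1; order 38: 1.
Total: 1 + 19 + 1 + 1 = 22.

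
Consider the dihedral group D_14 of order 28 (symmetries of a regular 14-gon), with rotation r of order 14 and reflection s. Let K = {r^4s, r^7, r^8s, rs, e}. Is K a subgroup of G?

No

|K| = 5 does not divide |G| = 28, so by Lagrange K is not a subgroup.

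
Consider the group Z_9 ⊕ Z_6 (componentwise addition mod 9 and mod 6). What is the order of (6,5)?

The order of (6,5) in Z_9 × Z_6 is lcm(ord(6) in Z_9, ord(5) in Z_6).
ord(6) = 3 and ord(5) = 6, so |⟨(6,5)⟩| = lcm(3, 6) = 6.

6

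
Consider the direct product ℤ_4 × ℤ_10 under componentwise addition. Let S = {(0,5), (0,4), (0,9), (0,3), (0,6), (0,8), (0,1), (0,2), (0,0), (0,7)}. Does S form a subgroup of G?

|S| = 10 divides |G| = 40, consistent with Lagrange.
S contains the identity, every element's inverse is in S, and S is closed under +: it is a subgroup.
In fact S = ⟨(0,1)⟩.

Yes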